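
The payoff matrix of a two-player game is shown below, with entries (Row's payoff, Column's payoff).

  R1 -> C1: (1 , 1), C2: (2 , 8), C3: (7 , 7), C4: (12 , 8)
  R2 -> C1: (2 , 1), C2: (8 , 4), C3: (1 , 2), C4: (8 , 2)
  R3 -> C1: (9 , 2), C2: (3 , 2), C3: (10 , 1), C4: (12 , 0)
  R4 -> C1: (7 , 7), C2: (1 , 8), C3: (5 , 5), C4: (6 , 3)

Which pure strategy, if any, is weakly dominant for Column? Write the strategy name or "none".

C2 vs C1: R1: 8>1, R2: 4>1, R3: 2=2, R4: 8>7.
C2 vs C3: R1: 8>7, R2: 4>2, R3: 2>1, R4: 8>5.
C2 vs C4: R1: 8=8, R2: 4>2, R3: 2>0, R4: 8>3.
C2 is at least as good as every other strategy against every opponent action, so it is weakly dominant.

C2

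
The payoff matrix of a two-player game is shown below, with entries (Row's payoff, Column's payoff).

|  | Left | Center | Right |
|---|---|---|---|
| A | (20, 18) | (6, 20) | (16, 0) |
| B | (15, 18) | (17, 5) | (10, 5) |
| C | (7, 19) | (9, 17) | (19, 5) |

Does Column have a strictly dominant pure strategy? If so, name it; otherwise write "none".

none

Left fails to dominate Center at A (18<20).
Center fails to dominate Left at B (5<18).
Right fails to dominate Left at A (0<18).
No single strategy dominates all the others.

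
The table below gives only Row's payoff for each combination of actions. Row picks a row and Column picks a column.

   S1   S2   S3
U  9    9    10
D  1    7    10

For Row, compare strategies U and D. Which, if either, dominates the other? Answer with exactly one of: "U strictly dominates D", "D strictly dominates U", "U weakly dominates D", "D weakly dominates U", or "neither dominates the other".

U weakly dominates D

Compare U to D across every action of Column: S1: 9>1, S2: 9>7, S3: 10=10.
U is at least as good everywhere and strictly better somewhere (tied only at S3), so U weakly but not strictly dominates D.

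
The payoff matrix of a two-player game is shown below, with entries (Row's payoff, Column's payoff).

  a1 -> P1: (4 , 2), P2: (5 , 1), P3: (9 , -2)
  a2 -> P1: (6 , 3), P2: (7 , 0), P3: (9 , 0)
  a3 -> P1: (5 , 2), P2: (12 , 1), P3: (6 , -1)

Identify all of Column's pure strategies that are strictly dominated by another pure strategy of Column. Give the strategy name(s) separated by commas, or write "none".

P1 is not dominated — it holds its own against P2 at a1 (2>1); P3 at a1 (2>-2).
P1 strictly dominates P2 — a1: 2>1, a2: 3>0, a3: 2>1.
P3 is strictly dominated by P1 (a1: 2>-2, a2: 3>0, a3: 2>-1).

P2, P3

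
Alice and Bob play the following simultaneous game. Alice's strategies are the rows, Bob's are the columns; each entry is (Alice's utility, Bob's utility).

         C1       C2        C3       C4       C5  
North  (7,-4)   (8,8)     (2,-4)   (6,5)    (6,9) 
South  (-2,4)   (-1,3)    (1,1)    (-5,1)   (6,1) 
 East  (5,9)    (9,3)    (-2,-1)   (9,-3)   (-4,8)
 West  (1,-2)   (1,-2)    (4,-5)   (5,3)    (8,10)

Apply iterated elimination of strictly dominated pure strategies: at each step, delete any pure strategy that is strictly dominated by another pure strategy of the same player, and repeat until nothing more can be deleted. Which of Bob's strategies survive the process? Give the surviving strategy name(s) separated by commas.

C5

Alice's strategy South is strictly dominated by West (C1: 1>-2, C2: 1>-1, C3: 4>1, C4: 5>-5, C5: 8>6) and is removed.
Column C2 is eliminated: C5 beats it against every remaining row (North: 9>8, East: 8>3, West: 10>-2).
Bob's strategy C3 is strictly dominated by C5 (North: 9>-4, East: 8>-1, West: 10>-5) and is removed.
Bob's strategy C4 is strictly dominated by C5 (North: 9>5, East: 8>-3, West: 10>3) and is removed.
Row East is eliminated: North beats it against every remaining column (C1: 7>5, C5: 6>-4).
Column C1 is eliminated: C5 beats it against every remaining row (North: 9>-4, West: 10>-2).
For Alice, West strictly dominates North on the remaining columns (C5: 8>6); eliminate North.
Among the remaining strategies, none is strictly dominated by another pure strategy of the same player, so the elimination stops.
Surviving strategies — Alice: {West}; Bob: {C5}.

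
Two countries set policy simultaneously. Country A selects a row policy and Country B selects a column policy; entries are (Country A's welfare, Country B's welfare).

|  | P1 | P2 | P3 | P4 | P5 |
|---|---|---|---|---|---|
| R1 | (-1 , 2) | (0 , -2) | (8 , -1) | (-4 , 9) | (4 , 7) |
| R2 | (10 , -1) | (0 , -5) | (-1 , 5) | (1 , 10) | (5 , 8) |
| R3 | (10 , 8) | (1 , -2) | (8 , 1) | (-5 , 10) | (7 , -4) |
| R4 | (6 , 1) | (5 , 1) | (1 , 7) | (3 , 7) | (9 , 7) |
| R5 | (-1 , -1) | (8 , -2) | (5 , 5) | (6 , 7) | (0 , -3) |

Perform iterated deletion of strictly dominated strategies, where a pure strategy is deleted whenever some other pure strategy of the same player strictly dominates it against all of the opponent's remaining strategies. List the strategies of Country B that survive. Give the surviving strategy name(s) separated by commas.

P3, P4, P5

For Country B, P4 strictly dominates P1 on the remaining rows (R1: 9>2, R2: 10>-1, R3: 10>8, R4: 7>1, R5: 7>-1); eliminate P1.
Row R2 is eliminated: R4 beats it against every remaining column (P2: 5>0, P3: 1>-1, P4: 3>1, P5: 9>5).
Country B's strategy P2 is strictly dominated by P3 (R1: -1>-2, R3: 1>-2, R4: 7>1, R5: 5>-2) and is removed.
Among the remaining strategies, none is strictly dominated by another pure strategy of the same player, so the elimination stops.
Surviving strategies — Country A: {R1, R3, R4, R5}; Country B: {P3, P4, P5}.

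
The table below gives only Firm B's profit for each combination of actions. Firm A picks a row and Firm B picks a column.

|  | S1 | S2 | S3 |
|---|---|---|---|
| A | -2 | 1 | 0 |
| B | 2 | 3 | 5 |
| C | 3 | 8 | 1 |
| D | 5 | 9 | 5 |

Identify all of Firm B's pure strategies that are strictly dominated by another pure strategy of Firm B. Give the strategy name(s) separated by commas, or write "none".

S1

S1: dominated, since S2 does at least as well everywhere (A: 1>-2, B: 3>2, C: 8>3, D: 9>5).
S2: no other strategy beats it everywhere (S1 at A (1>-2); S3 at A (1>0)).
S3 is not dominated — it holds its own against S1 at A (0>-2); S2 at B (5>3).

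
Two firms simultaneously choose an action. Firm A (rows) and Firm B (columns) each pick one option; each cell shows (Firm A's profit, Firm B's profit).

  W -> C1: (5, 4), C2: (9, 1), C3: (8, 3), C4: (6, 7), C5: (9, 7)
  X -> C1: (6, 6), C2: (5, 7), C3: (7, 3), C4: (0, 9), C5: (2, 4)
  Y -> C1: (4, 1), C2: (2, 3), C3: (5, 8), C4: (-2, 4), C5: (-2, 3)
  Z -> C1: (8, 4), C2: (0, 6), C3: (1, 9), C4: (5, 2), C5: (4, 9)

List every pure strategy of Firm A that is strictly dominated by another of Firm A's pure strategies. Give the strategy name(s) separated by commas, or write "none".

W: no other strategy beats it everywhere (X at C2 (9>5); Y at C1 (5>4); Z at C2 (9>0)).
X is not dominated — it holds its own against W at C1 (6>5); Y at C1 (6>4); Z at C2 (5>0).
Y is strictly dominated by W (C1: 5>4, C2: 9>2, C3: 8>5, C4: 6>-2, C5: 9>-2).
Nothing dominates Z: W at C1 (8>5); X at C1 (8>6); Y at C1 (8>4).

Y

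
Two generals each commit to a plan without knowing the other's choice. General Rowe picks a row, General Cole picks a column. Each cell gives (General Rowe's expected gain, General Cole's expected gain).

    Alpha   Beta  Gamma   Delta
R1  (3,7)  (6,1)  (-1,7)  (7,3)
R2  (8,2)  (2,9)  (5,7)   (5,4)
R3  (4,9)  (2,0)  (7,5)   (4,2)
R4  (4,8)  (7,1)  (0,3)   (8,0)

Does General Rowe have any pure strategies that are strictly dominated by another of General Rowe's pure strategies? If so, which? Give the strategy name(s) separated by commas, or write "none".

R1 is strictly dominated by R4 (Alpha: 4>3, Beta: 7>6, Gamma: 0>-1, Delta: 8>7).
R2: no other strategy beats it everywhere (R1 at Alpha (8>3); R3 at Alpha (8>4); R4 at Alpha (8>4)).
R3 is not dominated — it holds its own against R1 at Alpha (4>3); R2 at Beta (2=2); R4 at Alpha (4=4).
R4: no other strategy beats it everywhere (R1 at Alpha (4>3); R2 at Beta (7>2); R3 at Alpha (4=4)).

R1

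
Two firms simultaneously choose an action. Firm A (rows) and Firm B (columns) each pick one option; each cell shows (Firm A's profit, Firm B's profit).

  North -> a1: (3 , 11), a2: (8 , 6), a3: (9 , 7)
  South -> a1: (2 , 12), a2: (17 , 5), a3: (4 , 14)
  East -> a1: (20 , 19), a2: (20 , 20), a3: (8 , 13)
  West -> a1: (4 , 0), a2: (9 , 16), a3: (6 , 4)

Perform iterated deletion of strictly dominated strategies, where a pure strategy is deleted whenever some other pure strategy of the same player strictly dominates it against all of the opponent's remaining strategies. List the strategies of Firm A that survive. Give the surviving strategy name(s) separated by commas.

For Firm A, East strictly dominates South on the remaining columns (a1: 20>2, a2: 20>17, a3: 8>4); eliminate South.
Firm A's strategy West is strictly dominated by East (a1: 20>4, a2: 20>9, a3: 8>6) and is removed.
Firm B's strategy a3 is strictly dominated by a1 (North: 11>7, East: 19>13) and is removed.
For Firm A, East strictly dominates North on the remaining columns (a1: 20>3, a2: 20>8); eliminate North.
Firm B's strategy a1 is strictly dominated by a2 (East: 20>19) and is removed.
Among the remaining strategies, none is strictly dominated by another pure strategy of the same player, so the elimination stops.
Surviving strategies — Firm A: {East}; Firm B: {a2}.

East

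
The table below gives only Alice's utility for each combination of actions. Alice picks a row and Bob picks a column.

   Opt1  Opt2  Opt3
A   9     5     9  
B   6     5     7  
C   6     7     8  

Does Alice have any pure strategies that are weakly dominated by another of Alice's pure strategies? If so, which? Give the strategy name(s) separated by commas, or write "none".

A: no other strategy beats it everywhere (B at Opt1 (9>6); C at Opt1 (9>6)).
B: dominated, since A does at least as well everywhere (Opt1: 9>6, Opt2: 5=5, Opt3: 9>7).
C: no other strategy beats it everywhere (A at Opt2 (7>5); B at Opt2 (7>5)).

B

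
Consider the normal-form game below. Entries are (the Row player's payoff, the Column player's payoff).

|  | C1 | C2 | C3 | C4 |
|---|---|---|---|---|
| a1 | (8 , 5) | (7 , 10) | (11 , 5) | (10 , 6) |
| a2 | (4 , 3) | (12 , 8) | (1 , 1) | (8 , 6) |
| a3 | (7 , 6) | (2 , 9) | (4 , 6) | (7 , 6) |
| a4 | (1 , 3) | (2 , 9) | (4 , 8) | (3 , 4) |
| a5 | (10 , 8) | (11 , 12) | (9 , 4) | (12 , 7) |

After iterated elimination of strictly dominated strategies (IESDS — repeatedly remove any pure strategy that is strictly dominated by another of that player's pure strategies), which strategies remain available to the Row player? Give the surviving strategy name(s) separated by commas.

Row a3 is eliminated: a1 beats it against every remaining column (C1: 8>7, C2: 7>2, C3: 11>4, C4: 10>7).
The Row player's strategy a4 is strictly dominated by a1 (C1: 8>1, C2: 7>2, C3: 11>4, C4: 10>3) and is removed.
The Column player's strategy C1 is strictly dominated by C2 (a1: 10>5, a2: 8>3, a5: 12>8) and is removed.
The Column player's strategy C3 is strictly dominated by C2 (a1: 10>5, a2: 8>1, a5: 12>4) and is removed.
Row a1 is eliminated: a5 beats it against every remaining column (C2: 11>7, C4: 12>10).
Column C4 is eliminated: C2 beats it against every remaining row (a2: 8>6, a5: 12>7).
Row a5 is eliminated: a2 beats it against every remaining column (C2: 12>11).
Among the remaining strategies, none is strictly dominated by another pure strategy of the same player, so the elimination stops.
Surviving strategies — the Row player: {a2}; the Column player: {C2}.

a2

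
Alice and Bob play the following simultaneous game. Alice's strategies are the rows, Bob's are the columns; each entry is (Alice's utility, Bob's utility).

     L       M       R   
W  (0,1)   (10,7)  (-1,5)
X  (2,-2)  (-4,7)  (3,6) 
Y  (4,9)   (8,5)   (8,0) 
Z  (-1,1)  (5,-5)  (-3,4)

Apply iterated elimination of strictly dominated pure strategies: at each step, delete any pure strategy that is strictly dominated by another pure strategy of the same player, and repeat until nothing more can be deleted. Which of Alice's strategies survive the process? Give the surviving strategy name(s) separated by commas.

W, Y

Alice's strategy X is strictly dominated by Y (L: 4>2, M: 8>-4, R: 8>3) and is removed.
Row Z is eliminated: W beats it against every remaining column (L: 0>-1, M: 10>5, R: -1>-3).
Column R is eliminated: M beats it against every remaining row (W: 7>5, Y: 5>0).
Among the remaining strategies, none is strictly dominated by another pure strategy of the same player, so the elimination stops.
Surviving strategies — Alice: {W, Y}; Bob: {L, M}.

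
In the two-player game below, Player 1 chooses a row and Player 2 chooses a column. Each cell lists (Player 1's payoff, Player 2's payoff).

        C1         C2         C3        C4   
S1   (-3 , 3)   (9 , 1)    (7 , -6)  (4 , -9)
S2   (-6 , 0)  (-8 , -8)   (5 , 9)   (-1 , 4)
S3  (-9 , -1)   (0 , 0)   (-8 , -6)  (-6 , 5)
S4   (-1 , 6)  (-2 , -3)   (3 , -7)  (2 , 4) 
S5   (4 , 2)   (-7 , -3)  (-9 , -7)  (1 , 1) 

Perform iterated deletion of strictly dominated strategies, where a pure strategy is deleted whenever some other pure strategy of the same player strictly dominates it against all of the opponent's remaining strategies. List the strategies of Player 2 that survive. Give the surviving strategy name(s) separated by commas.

C1

Row S2 is eliminated: S1 beats it against every remaining column (C1: -3>-6, C2: 9>-8, C3: 7>5, C4: 4>-1).
Row S3 is eliminated: S1 beats it against every remaining column (C1: -3>-9, C2: 9>0, C3: 7>-8, C4: 4>-6).
Column C2 is eliminated: C1 beats it against every remaining row (S1: 3>1, S4: 6>-3, S5: 2>-3).
Column C3 is eliminated: C1 beats it against every remaining row (S1: 3>-6, S4: 6>-7, S5: 2>-7).
For Player 2, C1 strictly dominates C4 on the remaining rows (S1: 3>-9, S4: 6>4, S5: 2>1); eliminate C4.
For Player 1, S4 strictly dominates S1 on the remaining columns (C1: -1>-3); eliminate S1.
Player 1's strategy S4 is strictly dominated by S5 (C1: 4>-1) and is removed.
Among the remaining strategies, none is strictly dominated by another pure strategy of the same player, so the elimination stops.
Surviving strategies — Player 1: {S5}; Player 2: {C1}.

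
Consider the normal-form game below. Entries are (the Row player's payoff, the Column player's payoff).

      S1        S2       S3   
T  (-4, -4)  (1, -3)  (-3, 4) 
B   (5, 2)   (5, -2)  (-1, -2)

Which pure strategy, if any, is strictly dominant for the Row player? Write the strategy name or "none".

B

B vs T: S1: 5>-4, S2: 5>1, S3: -1>-3.
B strictly beats every other strategy against every opponent action, so it is strictly dominant.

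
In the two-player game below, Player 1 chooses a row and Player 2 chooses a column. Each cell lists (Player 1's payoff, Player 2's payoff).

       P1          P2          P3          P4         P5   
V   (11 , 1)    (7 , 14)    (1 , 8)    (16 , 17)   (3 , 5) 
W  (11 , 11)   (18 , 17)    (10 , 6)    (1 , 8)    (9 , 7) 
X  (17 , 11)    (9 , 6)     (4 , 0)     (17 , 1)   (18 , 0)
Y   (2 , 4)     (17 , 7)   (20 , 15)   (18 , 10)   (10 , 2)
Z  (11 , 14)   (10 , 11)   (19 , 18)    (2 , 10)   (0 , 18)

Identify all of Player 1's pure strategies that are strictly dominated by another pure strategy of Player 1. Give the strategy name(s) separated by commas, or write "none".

X strictly dominates V — P1: 17>11, P2: 9>7, P3: 4>1, P4: 17>16, P5: 18>3.
W is not dominated — it holds its own against V at P1 (11=11); X at P2 (18>9); Y at P1 (11>2); Z at P1 (11=11).
X: no other strategy beats it everywhere (V at P1 (17>11); W at P1 (17>11); Y at P1 (17>2); Z at P1 (17>11)).
Nothing dominates Y: V at P2 (17>7); W at P3 (20>10); X at P2 (17>9); Z at P2 (17>10).
Z: no other strategy beats it everywhere (V at P1 (11=11); W at P1 (11=11); X at P2 (10>9); Y at P1 (11>2)).

V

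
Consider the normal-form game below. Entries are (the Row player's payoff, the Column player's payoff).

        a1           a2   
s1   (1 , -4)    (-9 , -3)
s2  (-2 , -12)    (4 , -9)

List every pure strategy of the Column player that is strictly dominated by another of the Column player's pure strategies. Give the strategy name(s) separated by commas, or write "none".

a2 strictly dominates a1 — s1: -3>-4, s2: -9>-12.
Nothing dominates a2: a1 at s1 (-3>-4).

a1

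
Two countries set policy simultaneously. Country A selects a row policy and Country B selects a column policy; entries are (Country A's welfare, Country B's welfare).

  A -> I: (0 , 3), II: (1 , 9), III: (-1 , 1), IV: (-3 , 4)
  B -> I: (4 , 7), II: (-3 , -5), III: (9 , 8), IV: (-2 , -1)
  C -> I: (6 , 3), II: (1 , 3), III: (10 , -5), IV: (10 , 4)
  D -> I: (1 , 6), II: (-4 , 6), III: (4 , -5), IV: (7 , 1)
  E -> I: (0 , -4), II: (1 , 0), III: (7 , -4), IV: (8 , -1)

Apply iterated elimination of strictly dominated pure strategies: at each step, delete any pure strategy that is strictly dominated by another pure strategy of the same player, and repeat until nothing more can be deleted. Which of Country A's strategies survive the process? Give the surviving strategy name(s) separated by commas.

For Country A, C strictly dominates B on the remaining columns (I: 6>4, II: 1>-3, III: 10>9, IV: 10>-2); eliminate B.
For Country A, C strictly dominates D on the remaining columns (I: 6>1, II: 1>-4, III: 10>4, IV: 10>7); eliminate D.
For Country B, IV strictly dominates I on the remaining rows (A: 4>3, C: 4>3, E: -1>-4); eliminate I.
Country B's strategy III is strictly dominated by II (A: 9>1, C: 3>-5, E: 0>-4) and is removed.
Among the remaining strategies, none is strictly dominated by another pure strategy of the same player, so the elimination stops.
Surviving strategies — Country A: {A, C, E}; Country B: {II, IV}.

A, C, E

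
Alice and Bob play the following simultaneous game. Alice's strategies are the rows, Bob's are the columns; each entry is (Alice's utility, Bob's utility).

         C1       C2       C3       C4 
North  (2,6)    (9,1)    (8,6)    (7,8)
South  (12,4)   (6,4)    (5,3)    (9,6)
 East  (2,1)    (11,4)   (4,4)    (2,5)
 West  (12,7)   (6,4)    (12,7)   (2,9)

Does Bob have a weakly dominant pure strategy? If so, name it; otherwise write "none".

C4

C4 vs C1: North: 8>6, South: 6>4, East: 5>1, West: 9>7.
C4 vs C2: North: 8>1, South: 6>4, East: 5>4, West: 9>4.
C4 vs C3: North: 8>6, South: 6>3, East: 5>4, West: 9>7.
C4 is at least as good as every other strategy against every opponent action, so it is weakly dominant.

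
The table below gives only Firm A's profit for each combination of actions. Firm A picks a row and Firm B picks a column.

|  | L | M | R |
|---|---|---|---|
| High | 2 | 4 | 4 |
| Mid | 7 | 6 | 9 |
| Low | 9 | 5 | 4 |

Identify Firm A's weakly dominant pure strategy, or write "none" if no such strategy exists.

High fails to dominate Mid at L (2<7).
Mid fails to dominate Low at L (7<9).
Low fails to dominate Mid at M (5<6).
No single strategy dominates all the others.

none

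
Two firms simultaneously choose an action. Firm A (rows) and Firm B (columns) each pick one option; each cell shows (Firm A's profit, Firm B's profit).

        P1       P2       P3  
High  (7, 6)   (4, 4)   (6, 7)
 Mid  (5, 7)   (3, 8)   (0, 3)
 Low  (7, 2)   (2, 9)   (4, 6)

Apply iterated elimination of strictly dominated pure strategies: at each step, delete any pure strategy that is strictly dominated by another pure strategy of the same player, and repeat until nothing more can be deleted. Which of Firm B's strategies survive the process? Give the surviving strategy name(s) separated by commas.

P3

Row Mid is eliminated: High beats it against every remaining column (P1: 7>5, P2: 4>3, P3: 6>0).
Firm B's strategy P1 is strictly dominated by P3 (High: 7>6, Low: 6>2) and is removed.
For Firm A, High strictly dominates Low on the remaining columns (P2: 4>2, P3: 6>4); eliminate Low.
Firm B's strategy P2 is strictly dominated by P3 (High: 7>4) and is removed.
Among the remaining strategies, none is strictly dominated by another pure strategy of the same player, so the elimination stops.
Surviving strategies — Firm A: {High}; Firm B: {P3}.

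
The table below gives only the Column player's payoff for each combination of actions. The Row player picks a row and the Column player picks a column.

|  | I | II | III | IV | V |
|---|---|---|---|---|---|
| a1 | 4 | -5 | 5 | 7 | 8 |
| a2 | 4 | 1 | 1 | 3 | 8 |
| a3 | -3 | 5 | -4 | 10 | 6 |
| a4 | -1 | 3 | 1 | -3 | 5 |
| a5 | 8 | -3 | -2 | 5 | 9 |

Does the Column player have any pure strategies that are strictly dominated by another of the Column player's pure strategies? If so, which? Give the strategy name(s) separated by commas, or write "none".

I: dominated, since V does at least as well everywhere (a1: 8>4, a2: 8>4, a3: 6>-3, a4: 5>-1, a5: 9>8).
II is strictly dominated by V (a1: 8>-5, a2: 8>1, a3: 6>5, a4: 5>3, a5: 9>-3).
V strictly dominates III — a1: 8>5, a2: 8>1, a3: 6>-4, a4: 5>1, a5: 9>-2.
IV is not dominated — it holds its own against I at a1 (7>4); II at a1 (7>-5); III at a1 (7>5); V at a3 (10>6).
Nothing dominates V: I at a1 (8>4); II at a1 (8>-5); III at a1 (8>5); IV at a1 (8>7).

I, II, III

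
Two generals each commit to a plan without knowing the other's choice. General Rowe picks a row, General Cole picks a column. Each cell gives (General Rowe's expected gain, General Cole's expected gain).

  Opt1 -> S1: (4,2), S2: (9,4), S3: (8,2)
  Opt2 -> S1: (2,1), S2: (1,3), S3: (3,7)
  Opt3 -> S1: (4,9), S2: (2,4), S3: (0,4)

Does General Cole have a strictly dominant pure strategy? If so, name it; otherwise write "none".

S1 fails to dominate S2 at Opt1 (2<4).
S2 fails to dominate S1 at Opt3 (4<9).
S3 fails to dominate S1 at Opt1 (2=2).
No single strategy dominates all the others.

none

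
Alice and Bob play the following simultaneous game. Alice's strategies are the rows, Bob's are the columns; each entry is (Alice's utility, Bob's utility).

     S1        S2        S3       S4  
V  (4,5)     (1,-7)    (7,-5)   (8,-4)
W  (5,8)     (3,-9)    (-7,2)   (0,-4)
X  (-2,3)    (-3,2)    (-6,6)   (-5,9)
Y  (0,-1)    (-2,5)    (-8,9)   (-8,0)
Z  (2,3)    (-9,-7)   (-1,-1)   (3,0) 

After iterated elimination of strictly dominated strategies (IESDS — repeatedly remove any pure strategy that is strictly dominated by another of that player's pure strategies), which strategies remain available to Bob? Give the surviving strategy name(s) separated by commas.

S1

For Alice, V strictly dominates X on the remaining columns (S1: 4>-2, S2: 1>-3, S3: 7>-6, S4: 8>-5); eliminate X.
Row Y is eliminated: V beats it against every remaining column (S1: 4>0, S2: 1>-2, S3: 7>-8, S4: 8>-8).
For Alice, V strictly dominates Z on the remaining columns (S1: 4>2, S2: 1>-9, S3: 7>-1, S4: 8>3); eliminate Z.
Column S2 is eliminated: S1 beats it against every remaining row (V: 5>-7, W: 8>-9).
Column S3 is eliminated: S1 beats it against every remaining row (V: 5>-5, W: 8>2).
For Bob, S1 strictly dominates S4 on the remaining rows (V: 5>-4, W: 8>-4); eliminate S4.
Alice's strategy V is strictly dominated by W (S1: 5>4) and is removed.
Among the remaining strategies, none is strictly dominated by another pure strategy of the same player, so the elimination stops.
Surviving strategies — Alice: {W}; Bob: {S1}.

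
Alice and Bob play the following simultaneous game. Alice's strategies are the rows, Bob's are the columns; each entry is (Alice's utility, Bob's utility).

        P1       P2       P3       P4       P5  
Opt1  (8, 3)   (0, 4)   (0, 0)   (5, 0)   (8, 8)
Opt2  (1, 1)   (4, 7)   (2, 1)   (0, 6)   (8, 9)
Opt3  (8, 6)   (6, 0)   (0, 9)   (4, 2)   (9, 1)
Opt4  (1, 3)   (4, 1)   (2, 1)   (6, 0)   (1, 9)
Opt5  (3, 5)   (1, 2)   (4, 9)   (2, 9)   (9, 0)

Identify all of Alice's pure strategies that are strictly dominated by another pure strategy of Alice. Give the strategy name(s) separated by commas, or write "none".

Nothing dominates Opt1: Opt2 at P1 (8>1); Opt3 at P1 (8=8); Opt4 at P1 (8>1); Opt5 at P1 (8>3).
Opt2 is not dominated — it holds its own against Opt1 at P2 (4>0); Opt3 at P3 (2>0); Opt4 at P1 (1=1); Opt5 at P2 (4>1).
Nothing dominates Opt3: Opt1 at P1 (8=8); Opt2 at P1 (8>1); Opt4 at P1 (8>1); Opt5 at P1 (8>3).
Opt4 is not dominated — it holds its own against Opt1 at P2 (4>0); Opt2 at P1 (1=1); Opt3 at P3 (2>0); Opt5 at P2 (4>1).
Opt5 is not dominated — it holds its own against Opt1 at P2 (1>0); Opt2 at P1 (3>1); Opt3 at P3 (4>0); Opt4 at P1 (3>1).

none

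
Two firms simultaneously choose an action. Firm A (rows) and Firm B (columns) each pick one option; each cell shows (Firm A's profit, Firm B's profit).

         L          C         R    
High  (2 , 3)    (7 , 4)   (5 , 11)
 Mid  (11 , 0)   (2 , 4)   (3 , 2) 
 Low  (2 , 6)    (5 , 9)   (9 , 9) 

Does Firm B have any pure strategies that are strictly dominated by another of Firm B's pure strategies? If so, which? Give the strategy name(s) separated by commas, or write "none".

L

L: dominated, since C does at least as well everywhere (High: 4>3, Mid: 4>0, Low: 9>6).
C: no other strategy beats it everywhere (L at High (4>3); R at Mid (4>2)).
R: no other strategy beats it everywhere (L at High (11>3); C at High (11>4)).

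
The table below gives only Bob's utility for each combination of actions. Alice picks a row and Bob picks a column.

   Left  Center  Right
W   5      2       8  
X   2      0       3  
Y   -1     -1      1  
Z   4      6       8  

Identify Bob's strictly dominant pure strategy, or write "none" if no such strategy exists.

Right

Right vs Left: W: 8>5, X: 3>2, Y: 1>-1, Z: 8>4.
Right vs Center: W: 8>2, X: 3>0, Y: 1>-1, Z: 8>6.
Right strictly beats every other strategy against every opponent action, so it is strictly dominant.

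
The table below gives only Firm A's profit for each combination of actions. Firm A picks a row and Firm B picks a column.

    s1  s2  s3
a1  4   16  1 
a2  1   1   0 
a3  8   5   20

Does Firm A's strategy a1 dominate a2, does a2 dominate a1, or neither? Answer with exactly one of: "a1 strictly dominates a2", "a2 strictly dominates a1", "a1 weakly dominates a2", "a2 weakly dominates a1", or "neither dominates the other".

a1 strictly dominates a2

Compare a1 to a2 across each choice by Firm B: s1: 4>1, s2: 16>1, s3: 1>0.
Every comparison favours a1, so a1 strictly dominates a2.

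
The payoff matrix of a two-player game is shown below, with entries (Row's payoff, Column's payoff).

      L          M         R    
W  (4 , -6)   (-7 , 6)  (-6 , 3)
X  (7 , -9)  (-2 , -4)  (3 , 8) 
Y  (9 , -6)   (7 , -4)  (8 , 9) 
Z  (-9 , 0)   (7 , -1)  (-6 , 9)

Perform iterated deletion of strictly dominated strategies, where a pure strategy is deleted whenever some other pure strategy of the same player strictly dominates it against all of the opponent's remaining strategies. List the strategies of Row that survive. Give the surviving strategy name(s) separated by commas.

Y

For Row, X strictly dominates W on the remaining columns (L: 7>4, M: -2>-7, R: 3>-6); eliminate W.
Row's strategy X is strictly dominated by Y (L: 9>7, M: 7>-2, R: 8>3) and is removed.
Column L is eliminated: R beats it against every remaining row (Y: 9>-6, Z: 9>0).
For Column, R strictly dominates M on the remaining rows (Y: 9>-4, Z: 9>-1); eliminate M.
Row Z is eliminated: Y beats it against every remaining column (R: 8>-6).
Among the remaining strategies, none is strictly dominated by another pure strategy of the same player, so the elimination stops.
Surviving strategies — Row: {Y}; Column: {R}.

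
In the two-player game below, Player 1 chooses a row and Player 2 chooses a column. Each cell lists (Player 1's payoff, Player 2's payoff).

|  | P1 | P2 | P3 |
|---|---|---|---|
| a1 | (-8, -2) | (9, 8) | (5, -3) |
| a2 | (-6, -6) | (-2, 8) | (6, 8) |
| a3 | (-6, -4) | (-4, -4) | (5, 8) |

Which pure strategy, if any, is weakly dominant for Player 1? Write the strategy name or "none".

none

a1 fails to dominate a2 at P1 (-8<-6).
a2 fails to dominate a1 at P2 (-2<9).
a3 fails to dominate a1 at P2 (-4<9).
No single strategy dominates all the others.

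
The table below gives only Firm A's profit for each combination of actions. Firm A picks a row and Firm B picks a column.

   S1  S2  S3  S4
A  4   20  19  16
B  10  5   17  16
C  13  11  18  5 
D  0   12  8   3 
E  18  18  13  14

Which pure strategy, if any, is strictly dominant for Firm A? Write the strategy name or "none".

none

A fails to dominate B at S1 (4<10).
B fails to dominate A at S2 (5<20).
C fails to dominate A at S2 (11<20).
D fails to dominate A at S1 (0<4).
E fails to dominate A at S2 (18<20).
No single strategy dominates all the others.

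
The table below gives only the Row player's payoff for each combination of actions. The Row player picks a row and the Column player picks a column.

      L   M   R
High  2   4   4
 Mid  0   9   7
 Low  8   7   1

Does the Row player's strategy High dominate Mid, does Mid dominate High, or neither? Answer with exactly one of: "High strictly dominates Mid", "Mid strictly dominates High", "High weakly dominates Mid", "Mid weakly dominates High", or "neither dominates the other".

neither dominates the other

Compare High to Mid across each opponent action: L: 2>0, M: 4<9, R: 4<7.
High does better at L but worse at M, R; neither strategy dominates the other.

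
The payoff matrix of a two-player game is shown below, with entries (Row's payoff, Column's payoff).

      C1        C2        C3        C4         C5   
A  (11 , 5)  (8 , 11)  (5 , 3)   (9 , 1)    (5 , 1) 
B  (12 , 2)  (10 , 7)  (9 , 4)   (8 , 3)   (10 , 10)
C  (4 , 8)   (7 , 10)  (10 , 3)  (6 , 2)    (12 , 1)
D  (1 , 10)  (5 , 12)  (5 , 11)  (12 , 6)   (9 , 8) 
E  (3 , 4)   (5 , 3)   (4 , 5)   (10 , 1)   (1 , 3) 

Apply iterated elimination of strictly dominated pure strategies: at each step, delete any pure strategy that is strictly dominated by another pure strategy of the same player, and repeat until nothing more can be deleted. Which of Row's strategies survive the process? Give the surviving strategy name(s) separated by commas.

Column C4 is eliminated: C2 beats it against every remaining row (A: 11>1, B: 7>3, C: 10>2, D: 12>6, E: 3>1).
For Row, B strictly dominates A on the remaining columns (C1: 12>11, C2: 10>8, C3: 9>5, C5: 10>5); eliminate A.
Row's strategy D is strictly dominated by B (C1: 12>1, C2: 10>5, C3: 9>5, C5: 10>9) and is removed.
Row E is eliminated: B beats it against every remaining column (C1: 12>3, C2: 10>5, C3: 9>4, C5: 10>1).
Column's strategy C1 is strictly dominated by C2 (B: 7>2, C: 10>8) and is removed.
For Column, C2 strictly dominates C3 on the remaining rows (B: 7>4, C: 10>3); eliminate C3.
Among the remaining strategies, none is strictly dominated by another pure strategy of the same player, so the elimination stops.
Surviving strategies — Row: {B, C}; Column: {C2, C5}.

B, C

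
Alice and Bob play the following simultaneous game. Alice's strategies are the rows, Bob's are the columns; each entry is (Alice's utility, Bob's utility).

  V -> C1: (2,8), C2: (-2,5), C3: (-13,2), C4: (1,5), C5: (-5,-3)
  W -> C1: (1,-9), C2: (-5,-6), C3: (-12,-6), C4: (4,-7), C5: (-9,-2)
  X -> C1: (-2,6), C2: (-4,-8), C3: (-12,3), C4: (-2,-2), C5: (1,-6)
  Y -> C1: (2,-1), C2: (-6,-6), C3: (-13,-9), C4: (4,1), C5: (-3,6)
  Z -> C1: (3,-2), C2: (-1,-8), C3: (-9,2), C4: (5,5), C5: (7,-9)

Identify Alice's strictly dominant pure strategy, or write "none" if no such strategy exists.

Z vs V: C1: 3>2, C2: -1>-2, C3: -9>-13, C4: 5>1, C5: 7>-5.
Z vs W: C1: 3>1, C2: -1>-5, C3: -9>-12, C4: 5>4, C5: 7>-9.
Z vs X: C1: 3>-2, C2: -1>-4, C3: -9>-12, C4: 5>-2, C5: 7>1.
Z vs Y: C1: 3>2, C2: -1>-6, C3: -9>-13, C4: 5>4, C5: 7>-3.
Z strictly beats every other strategy against every opponent action, so it is strictly dominant.

Z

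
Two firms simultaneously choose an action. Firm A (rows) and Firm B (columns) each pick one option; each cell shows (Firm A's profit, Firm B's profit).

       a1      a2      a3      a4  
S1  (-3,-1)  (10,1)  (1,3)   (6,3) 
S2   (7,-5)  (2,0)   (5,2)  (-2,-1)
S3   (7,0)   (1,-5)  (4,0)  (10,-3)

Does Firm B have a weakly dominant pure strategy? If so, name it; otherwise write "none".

a3 vs a1: S1: 3>-1, S2: 2>-5, S3: 0=0.
a3 vs a2: S1: 3>1, S2: 2>0, S3: 0>-5.
a3 vs a4: S1: 3=3, S2: 2>-1, S3: 0>-3.
a3 is at least as good as every other strategy against every opponent action, so it is weakly dominant.

a3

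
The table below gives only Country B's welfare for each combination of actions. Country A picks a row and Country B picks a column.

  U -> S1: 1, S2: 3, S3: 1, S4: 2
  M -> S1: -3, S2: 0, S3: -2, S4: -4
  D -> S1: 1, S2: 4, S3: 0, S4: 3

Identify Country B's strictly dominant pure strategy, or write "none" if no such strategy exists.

S2

S2 vs S1: U: 3>1, M: 0>-3, D: 4>1.
S2 vs S3: U: 3>1, M: 0>-2, D: 4>0.
S2 vs S4: U: 3>2, M: 0>-4, D: 4>3.
S2 strictly beats every other strategy against every opponent action, so it is strictly dominant.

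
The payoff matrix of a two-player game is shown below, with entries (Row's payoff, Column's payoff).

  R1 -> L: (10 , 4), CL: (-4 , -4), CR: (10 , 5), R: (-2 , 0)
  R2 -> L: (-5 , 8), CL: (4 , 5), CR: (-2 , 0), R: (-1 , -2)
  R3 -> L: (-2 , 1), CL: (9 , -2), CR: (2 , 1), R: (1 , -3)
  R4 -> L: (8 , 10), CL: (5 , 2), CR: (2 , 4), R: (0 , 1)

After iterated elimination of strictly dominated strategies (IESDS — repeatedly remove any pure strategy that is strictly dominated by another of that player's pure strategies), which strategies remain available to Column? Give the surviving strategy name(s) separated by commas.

Row's strategy R2 is strictly dominated by R3 (L: -2>-5, CL: 9>4, CR: 2>-2, R: 1>-1) and is removed.
Column's strategy CL is strictly dominated by L (R1: 4>-4, R3: 1>-2, R4: 10>2) and is removed.
Column's strategy R is strictly dominated by L (R1: 4>0, R3: 1>-3, R4: 10>1) and is removed.
Row R3 is eliminated: R1 beats it against every remaining column (L: 10>-2, CR: 10>2).
Row R4 is eliminated: R1 beats it against every remaining column (L: 10>8, CR: 10>2).
For Column, CR strictly dominates L on the remaining rows (R1: 5>4); eliminate L.
Among the remaining strategies, none is strictly dominated by another pure strategy of the same player, so the elimination stops.
Surviving strategies — Row: {R1}; Column: {CR}.

CR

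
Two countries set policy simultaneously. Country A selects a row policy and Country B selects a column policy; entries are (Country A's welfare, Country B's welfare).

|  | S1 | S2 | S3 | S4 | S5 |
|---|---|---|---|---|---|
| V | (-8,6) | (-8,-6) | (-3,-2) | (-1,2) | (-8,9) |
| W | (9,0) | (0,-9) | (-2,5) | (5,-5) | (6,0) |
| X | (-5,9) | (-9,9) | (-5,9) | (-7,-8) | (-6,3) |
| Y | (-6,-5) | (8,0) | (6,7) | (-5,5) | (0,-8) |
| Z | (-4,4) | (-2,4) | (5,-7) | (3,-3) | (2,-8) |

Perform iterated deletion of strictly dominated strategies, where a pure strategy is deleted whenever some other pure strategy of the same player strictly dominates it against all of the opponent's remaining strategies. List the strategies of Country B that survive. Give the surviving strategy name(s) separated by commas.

For Country A, W strictly dominates V on the remaining columns (S1: 9>-8, S2: 0>-8, S3: -2>-3, S4: 5>-1, S5: 6>-8); eliminate V.
Row X is eliminated: W beats it against every remaining column (S1: 9>-5, S2: 0>-9, S3: -2>-5, S4: 5>-7, S5: 6>-6).
Column S5 is eliminated: S3 beats it against every remaining row (W: 5>0, Y: 7>-8, Z: -7>-8).
Among the remaining strategies, none is strictly dominated by another pure strategy of the same player, so the elimination stops.
Surviving strategies — Country A: {W, Y, Z}; Country B: {S1, S2, S3, S4}.

S1, S2, S3, S4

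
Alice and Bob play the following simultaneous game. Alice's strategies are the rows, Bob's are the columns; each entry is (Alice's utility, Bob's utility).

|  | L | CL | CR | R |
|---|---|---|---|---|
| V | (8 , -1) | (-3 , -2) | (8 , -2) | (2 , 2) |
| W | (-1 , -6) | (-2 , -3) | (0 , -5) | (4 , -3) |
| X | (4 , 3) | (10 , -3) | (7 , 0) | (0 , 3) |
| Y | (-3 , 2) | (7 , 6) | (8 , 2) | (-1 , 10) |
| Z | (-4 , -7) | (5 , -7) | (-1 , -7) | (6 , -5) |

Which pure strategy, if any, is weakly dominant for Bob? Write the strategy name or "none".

R vs L: V: 2>-1, W: -3>-6, X: 3=3, Y: 10>2, Z: -5>-7.
R vs CL: V: 2>-2, W: -3=-3, X: 3>-3, Y: 10>6, Z: -5>-7.
R vs CR: V: 2>-2, W: -3>-5, X: 3>0, Y: 10>2, Z: -5>-7.
R is at least as good as every other strategy against every opponent action, so it is weakly dominant.

R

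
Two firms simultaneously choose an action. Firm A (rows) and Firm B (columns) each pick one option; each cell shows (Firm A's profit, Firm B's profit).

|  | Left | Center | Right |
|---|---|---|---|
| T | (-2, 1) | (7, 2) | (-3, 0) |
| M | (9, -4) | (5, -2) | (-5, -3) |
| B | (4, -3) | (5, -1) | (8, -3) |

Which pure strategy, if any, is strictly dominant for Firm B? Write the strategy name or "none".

Center

Center vs Left: T: 2>1, M: -2>-4, B: -1>-3.
Center vs Right: T: 2>0, M: -2>-3, B: -1>-3.
Center strictly beats every other strategy against every opponent action, so it is strictly dominant.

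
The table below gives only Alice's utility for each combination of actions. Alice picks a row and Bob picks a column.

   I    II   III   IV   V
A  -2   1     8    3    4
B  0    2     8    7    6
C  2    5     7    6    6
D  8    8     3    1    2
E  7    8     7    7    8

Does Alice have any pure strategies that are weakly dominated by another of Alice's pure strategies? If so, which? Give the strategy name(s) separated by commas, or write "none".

A: dominated, since B does at least as well everywhere (I: 0>-2, II: 2>1, III: 8=8, IV: 7>3, V: 6>4).
B is not dominated — it holds its own against A at I (0>-2); C at III (8>7); D at III (8>3); E at III (8>7).
E weakly dominates C — I: 7>2, II: 8>5, III: 7=7, IV: 7>6, V: 8>6.
D: no other strategy beats it everywhere (A at I (8>-2); B at I (8>0); C at I (8>2); E at I (8>7)).
E is not dominated — it holds its own against A at I (7>-2); B at I (7>0); C at I (7>2); D at III (7>3).

A, C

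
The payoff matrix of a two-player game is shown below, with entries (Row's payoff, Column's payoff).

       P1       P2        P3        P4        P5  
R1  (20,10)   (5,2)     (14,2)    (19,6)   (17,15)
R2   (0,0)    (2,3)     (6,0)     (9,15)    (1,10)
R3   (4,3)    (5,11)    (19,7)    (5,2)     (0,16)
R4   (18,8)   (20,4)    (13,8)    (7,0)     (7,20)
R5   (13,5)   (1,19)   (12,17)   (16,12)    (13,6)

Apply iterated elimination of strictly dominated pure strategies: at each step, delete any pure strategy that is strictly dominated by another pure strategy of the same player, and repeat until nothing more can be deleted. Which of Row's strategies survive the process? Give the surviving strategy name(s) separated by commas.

R1

Row R2 is eliminated: R1 beats it against every remaining column (P1: 20>0, P2: 5>2, P3: 14>6, P4: 19>9, P5: 17>1).
Row's strategy R5 is strictly dominated by R1 (P1: 20>13, P2: 5>1, P3: 14>12, P4: 19>16, P5: 17>13) and is removed.
Column's strategy P1 is strictly dominated by P5 (R1: 15>10, R3: 16>3, R4: 20>8) and is removed.
Column's strategy P2 is strictly dominated by P5 (R1: 15>2, R3: 16>11, R4: 20>4) and is removed.
Row R4 is eliminated: R1 beats it against every remaining column (P3: 14>13, P4: 19>7, P5: 17>7).
Column P3 is eliminated: P5 beats it against every remaining row (R1: 15>2, R3: 16>7).
For Row, R1 strictly dominates R3 on the remaining columns (P4: 19>5, P5: 17>0); eliminate R3.
For Column, P5 strictly dominates P4 on the remaining rows (R1: 15>6); eliminate P4.
Among the remaining strategies, none is strictly dominated by another pure strategy of the same player, so the elimination stops.
Surviving strategies — Row: {R1}; Column: {P5}.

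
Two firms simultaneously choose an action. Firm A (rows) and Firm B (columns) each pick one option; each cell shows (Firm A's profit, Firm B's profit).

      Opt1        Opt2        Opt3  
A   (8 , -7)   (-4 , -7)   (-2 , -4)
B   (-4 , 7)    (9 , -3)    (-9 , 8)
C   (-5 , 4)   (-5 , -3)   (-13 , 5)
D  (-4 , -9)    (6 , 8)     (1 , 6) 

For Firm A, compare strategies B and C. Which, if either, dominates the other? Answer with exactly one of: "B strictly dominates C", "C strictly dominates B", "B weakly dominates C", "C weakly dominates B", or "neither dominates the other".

B strictly dominates C

Compare B to C across every action of Firm B: Opt1: -4>-5, Opt2: 9>-5, Opt3: -9>-13.
B gives a strictly higher payoff against every action of Firm B, so B strictly dominates C.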